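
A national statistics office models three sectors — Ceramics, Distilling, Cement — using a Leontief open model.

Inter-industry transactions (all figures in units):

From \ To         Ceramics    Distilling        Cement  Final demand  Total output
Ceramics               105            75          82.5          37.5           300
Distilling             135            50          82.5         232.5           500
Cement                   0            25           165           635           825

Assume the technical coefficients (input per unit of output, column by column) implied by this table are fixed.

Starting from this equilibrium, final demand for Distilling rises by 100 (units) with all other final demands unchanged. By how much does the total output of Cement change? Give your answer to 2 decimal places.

Δx_3 = 7.96

Technical coefficients a_ij = z_ij / X_j:
  a_11 = 105/300 = 0.35, a_21 = 135/300 = 0.45, a_31 = 0/300 = 0.00
  a_12 = 75/500 = 0.15, a_22 = 50/500 = 0.10, a_32 = 25/500 = 0.05
  a_13 = 82.5/825 = 0.10, a_23 = 82.5/825 = 0.10, a_33 = 165/825 = 0.20
I − A =
  [   0.65    -0.15    -0.10]
  [  -0.45     0.90    -0.10]
  [   0.00    -0.05     0.80]
Cofactors of I−A, C_ij = (−1)^(i+j)·(minor ij) (rows/columns in the sector order above):
  C_11 = (0.90)(0.80) − (-0.10)(-0.05) = 0.7150
  C_12 = −[(-0.45)(0.80) − (-0.10)(0.00)] = 0.3600
  C_13 = (-0.45)(-0.05) − (0.90)(0.00) = 0.0225
  C_21 = −[(-0.15)(0.80) − (-0.10)(-0.05)] = 0.1250
  C_22 = (0.65)(0.80) − (-0.10)(0.00) = 0.5200
  C_23 = −[(0.65)(-0.05) − (-0.15)(0.00)] = 0.0325
  C_31 = (-0.15)(-0.10) − (-0.10)(0.90) = 0.1050
  C_32 = −[(0.65)(-0.10) − (-0.10)(-0.45)] = 0.1100
  C_33 = (0.65)(0.90) − (-0.15)(-0.45) = 0.5175
det(I−A) = Σ_j (I−A)_1j·C_1j = (0.65)(0.7150) + (-0.15)(0.3600) + (-0.10)(0.0225) = 0.4085
adj(I−A) = Cᵀ =
  [ 0.7150   0.1250   0.1050]
  [ 0.3600   0.5200   0.1100]
  [ 0.0225   0.0325   0.5175]
(I − A)⁻¹ = adj(I−A) / det(I−A) ≈
  [   1.7503     0.3060     0.2570]
  [   0.8813     1.2729     0.2693]
  [   0.0551     0.0796     1.2668]
Δx = (I − A)⁻¹ Δd with Δd having +100 in the Distilling component and 0 elsewhere.
So Δx_3 = L_32 · (+100), where L_32 = adj(I−A)_32 / det(I−A) = 0.0325 / 0.4085.
Δx_3 = 0.0325 × (+100) / 0.4085 = 3.25 / 0.4085 ≈ 7.96.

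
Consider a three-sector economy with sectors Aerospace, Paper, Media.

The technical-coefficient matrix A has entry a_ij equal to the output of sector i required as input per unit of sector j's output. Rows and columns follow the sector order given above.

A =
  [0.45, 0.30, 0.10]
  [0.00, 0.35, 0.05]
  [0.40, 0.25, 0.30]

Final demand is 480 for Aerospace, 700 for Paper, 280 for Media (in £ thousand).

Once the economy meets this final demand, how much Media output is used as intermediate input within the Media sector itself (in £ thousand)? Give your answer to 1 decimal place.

I − A =
  [   0.55    -0.30    -0.10]
  [   0.00     0.65    -0.05]
  [  -0.40    -0.25     0.70]
Cofactors of I−A, C_ij = (−1)^(i+j)·(minor ij) (rows/columns in the sector order above):
  C_11 = (0.65)(0.70) − (-0.05)(-0.25) = 0.4425
  C_12 = −[(0.00)(0.70) − (-0.05)(-0.40)] = 0.0200
  C_13 = (0.00)(-0.25) − (0.65)(-0.40) = 0.2600
  C_21 = −[(-0.30)(0.70) − (-0.10)(-0.25)] = 0.2350
  C_22 = (0.55)(0.70) − (-0.10)(-0.40) = 0.3450
  C_23 = −[(0.55)(-0.25) − (-0.30)(-0.40)] = 0.2575
  C_31 = (-0.30)(-0.05) − (-0.10)(0.65) = 0.0800
  C_32 = −[(0.55)(-0.05) − (-0.10)(0.00)] = 0.0275
  C_33 = (0.55)(0.65) − (-0.30)(0.00) = 0.3575
det(I−A) = Σ_j (I−A)_1j·C_1j = (0.55)(0.4425) + (-0.30)(0.0200) + (-0.10)(0.2600) = 0.211375
adj(I−A) = Cᵀ =
  [ 0.4425   0.2350   0.0800]
  [ 0.0200   0.3450   0.0275]
  [ 0.2600   0.2575   0.3575]
(I − A)⁻¹ = adj(I−A) / det(I−A) ≈
  [   2.0934     1.1118     0.3785]
  [   0.0946     1.6322     0.1301]
  [   1.2300     1.2182     1.6913]
First solve x = (I − A)⁻¹ d = adj(I−A)·d / det(I−A); in particular x_3 = (0.2600·480 + 0.2575·700 + 0.3575·280) / 0.211375 = 405.15 / 0.211375 ≈ 1916.736.
Intermediate flow from 3 to 3: z_33 = a_33 · x_3 = 0.30 × 405.15 / 0.211375 = 121.545 / 0.211375 ≈ 575.0.

z_33 = 575.0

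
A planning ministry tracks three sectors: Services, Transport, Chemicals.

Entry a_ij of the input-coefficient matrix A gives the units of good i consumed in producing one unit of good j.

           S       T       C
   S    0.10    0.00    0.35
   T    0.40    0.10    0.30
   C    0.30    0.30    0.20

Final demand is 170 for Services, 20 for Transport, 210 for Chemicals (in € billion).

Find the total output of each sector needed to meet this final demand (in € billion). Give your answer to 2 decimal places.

I − A =
  [   0.90     0.00    -0.35]
  [  -0.40     0.90    -0.30]
  [  -0.30    -0.30     0.80]
Cofactors of I−A, C_ij = (−1)^(i+j)·(minor ij) (rows/columns in the sector order above):
  C_11 = (0.90)(0.80) − (-0.30)(-0.30) = 0.6300
  C_12 = −[(-0.40)(0.80) − (-0.30)(-0.30)] = 0.4100
  C_13 = (-0.40)(-0.30) − (0.90)(-0.30) = 0.3900
  C_21 = −[(0.00)(0.80) − (-0.35)(-0.30)] = 0.1050
  C_22 = (0.90)(0.80) − (-0.35)(-0.30) = 0.6150
  C_23 = −[(0.90)(-0.30) − (0.00)(-0.30)] = 0.2700
  C_31 = (0.00)(-0.30) − (-0.35)(0.90) = 0.3150
  C_32 = −[(0.90)(-0.30) − (-0.35)(-0.40)] = 0.4100
  C_33 = (0.90)(0.90) − (0.00)(-0.40) = 0.8100
det(I−A) = Σ_j (I−A)_1j·C_1j = (0.90)(0.6300) + (0.00)(0.4100) + (-0.35)(0.3900) = 0.4305
adj(I−A) = Cᵀ =
  [ 0.6300   0.1050   0.3150]
  [ 0.4100   0.6150   0.4100]
  [ 0.3900   0.2700   0.8100]
(I − A)⁻¹ = adj(I−A) / det(I−A) ≈
  [   1.4634     0.2439     0.7317]
  [   0.9524     1.4286     0.9524]
  [   0.9059     0.6272     1.8815]
x = (I − A)⁻¹ d = adj(I−A)·d / det(I−A), with det(I−A) = 0.4305:
  x_S = (0.6300·170 + 0.1050·20 + 0.3150·210) / 0.4305 = 175.35 / 0.4305 ≈ 407.32
  x_T = (0.4100·170 + 0.6150·20 + 0.4100·210) / 0.4305 = 168.10 / 0.4305 ≈ 390.48
  x_C = (0.3900·170 + 0.2700·20 + 0.8100·210) / 0.4305 = 241.80 / 0.4305 ≈ 561.67

x_S = 407.32, x_T = 390.48, x_C = 561.67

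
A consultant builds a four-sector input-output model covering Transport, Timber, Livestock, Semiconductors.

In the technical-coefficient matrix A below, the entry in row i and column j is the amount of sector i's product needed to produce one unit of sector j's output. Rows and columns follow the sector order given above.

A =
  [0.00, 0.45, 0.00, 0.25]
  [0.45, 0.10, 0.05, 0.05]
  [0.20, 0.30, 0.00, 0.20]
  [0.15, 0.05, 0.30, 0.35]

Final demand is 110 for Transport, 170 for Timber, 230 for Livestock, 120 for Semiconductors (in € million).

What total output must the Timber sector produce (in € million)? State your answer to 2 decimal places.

I − A =
  [   1.00    -0.45     0.00    -0.25]
  [  -0.45     0.90    -0.05    -0.05]
  [  -0.20    -0.30     1.00    -0.20]
  [  -0.15    -0.05    -0.30     0.65]
Compute the cofactors C_ij = (−1)^(i+j)·(3×3 minor ij) of I−A; the adjugate is their transpose:
adj(I−A) = Cᵀ =
  [ 0.513750   0.300500   0.089500   0.248250]
  [ 0.284000   0.537500   0.079375   0.175000]
  [ 0.238000   0.268250   0.408125   0.237750]
  [ 0.250250   0.234500   0.215125   0.678000]
det(I−A) = Σ_j (I−A)_1j·C_1j = (1.00)(0.513750) + (-0.45)(0.284000) + (0.00)(0.238000) + (-0.25)(0.250250) = 0.3233875
(I − A)⁻¹ = adj(I−A) / det(I−A) ≈
  [   1.5887     0.9292     0.2768     0.7677]
  [   0.8782     1.6621     0.2454     0.5411]
  [   0.7360     0.8295     1.2620     0.7352]
  [   0.7738     0.7251     0.6652     2.0966]
x = (I − A)⁻¹ d = adj(I−A)·d / det(I−A), with det(I−A) = 0.3233875:
  x_1 = (0.513750·110 + 0.300500·170 + 0.089500·230 + 0.248250·120) / 0.3233875 = 157.9725 / 0.3233875 ≈ 488.49
  x_2 = (0.284000·110 + 0.537500·170 + 0.079375·230 + 0.175000·120) / 0.3233875 = 161.87125 / 0.3233875 ≈ 500.55
  x_3 = (0.238000·110 + 0.268250·170 + 0.408125·230 + 0.237750·120) / 0.3233875 = 194.18125 / 0.3233875 ≈ 600.46
  x_4 = (0.250250·110 + 0.234500·170 + 0.215125·230 + 0.678000·120) / 0.3233875 = 198.23125 / 0.3233875 ≈ 612.98

x_2 = 500.55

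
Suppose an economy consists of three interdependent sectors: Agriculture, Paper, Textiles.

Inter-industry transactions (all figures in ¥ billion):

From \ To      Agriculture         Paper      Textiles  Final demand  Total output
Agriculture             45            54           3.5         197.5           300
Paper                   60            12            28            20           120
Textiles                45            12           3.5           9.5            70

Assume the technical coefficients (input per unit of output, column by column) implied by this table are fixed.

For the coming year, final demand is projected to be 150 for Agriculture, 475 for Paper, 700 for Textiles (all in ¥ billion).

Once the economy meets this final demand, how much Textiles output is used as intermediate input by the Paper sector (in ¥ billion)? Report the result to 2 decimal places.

z_32 = 115.72

Technical coefficients a_ij = z_ij / X_j:
  a_11 = 45/300 = 0.15, a_21 = 60/300 = 0.20, a_31 = 45/300 = 0.15
  a_12 = 54/120 = 0.45, a_22 = 12/120 = 0.10, a_32 = 12/120 = 0.10
  a_13 = 3.5/70 = 0.05, a_23 = 28/70 = 0.40, a_33 = 3.5/70 = 0.05
I − A =
  [   0.85    -0.45    -0.05]
  [  -0.20     0.90    -0.40]
  [  -0.15    -0.10     0.95]
Cofactors of I−A, C_ij = (−1)^(i+j)·(minor ij) (rows/columns in the sector order above):
  C_11 = (0.90)(0.95) − (-0.40)(-0.10) = 0.8150
  C_12 = −[(-0.20)(0.95) − (-0.40)(-0.15)] = 0.2500
  C_13 = (-0.20)(-0.10) − (0.90)(-0.15) = 0.1550
  C_21 = −[(-0.45)(0.95) − (-0.05)(-0.10)] = 0.4325
  C_22 = (0.85)(0.95) − (-0.05)(-0.15) = 0.8000
  C_23 = −[(0.85)(-0.10) − (-0.45)(-0.15)] = 0.1525
  C_31 = (-0.45)(-0.40) − (-0.05)(0.90) = 0.2250
  C_32 = −[(0.85)(-0.40) − (-0.05)(-0.20)] = 0.3500
  C_33 = (0.85)(0.90) − (-0.45)(-0.20) = 0.6750
det(I−A) = Σ_j (I−A)_1j·C_1j = (0.85)(0.8150) + (-0.45)(0.2500) + (-0.05)(0.1550) = 0.5725
adj(I−A) = Cᵀ =
  [ 0.8150   0.4325   0.2250]
  [ 0.2500   0.8000   0.3500]
  [ 0.1550   0.1525   0.6750]
(I − A)⁻¹ = adj(I−A) / det(I−A) ≈
  [   1.4236     0.7555     0.3930]
  [   0.4367     1.3974     0.6114]
  [   0.2707     0.2664     1.1790]
First solve x = (I − A)⁻¹ d = adj(I−A)·d / det(I−A); in particular x_2 = (0.2500·150 + 0.8000·475 + 0.3500·700) / 0.5725 = 662.50 / 0.5725 ≈ 1157.2052.
Intermediate flow from 3 to 2: z_32 = a_32 · x_2 = 0.10 × 662.50 / 0.5725 = 66.25 / 0.5725 ≈ 115.72.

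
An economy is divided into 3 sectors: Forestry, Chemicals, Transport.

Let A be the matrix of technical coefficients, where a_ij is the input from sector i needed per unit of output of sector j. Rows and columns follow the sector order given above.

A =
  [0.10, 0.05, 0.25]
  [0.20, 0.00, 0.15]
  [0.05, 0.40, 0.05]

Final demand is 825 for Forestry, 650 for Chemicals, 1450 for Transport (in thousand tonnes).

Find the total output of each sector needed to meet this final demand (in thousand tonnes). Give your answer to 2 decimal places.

x_1 = 1586.42, x_2 = 1290.25, x_3 = 2153.07

I − A =
  [   0.90    -0.05    -0.25]
  [  -0.20     1.00    -0.15]
  [  -0.05    -0.40     0.95]
Cofactors of I−A, C_ij = (−1)^(i+j)·(minor ij) (rows/columns in the sector order above):
  C_11 = (1.00)(0.95) − (-0.15)(-0.40) = 0.8900
  C_12 = −[(-0.20)(0.95) − (-0.15)(-0.05)] = 0.1975
  C_13 = (-0.20)(-0.40) − (1.00)(-0.05) = 0.1300
  C_21 = −[(-0.05)(0.95) − (-0.25)(-0.40)] = 0.1475
  C_22 = (0.90)(0.95) − (-0.25)(-0.05) = 0.8425
  C_23 = −[(0.90)(-0.40) − (-0.05)(-0.05)] = 0.3625
  C_31 = (-0.05)(-0.15) − (-0.25)(1.00) = 0.2575
  C_32 = −[(0.90)(-0.15) − (-0.25)(-0.20)] = 0.1850
  C_33 = (0.90)(1.00) − (-0.05)(-0.20) = 0.8900
det(I−A) = Σ_j (I−A)_1j·C_1j = (0.90)(0.8900) + (-0.05)(0.1975) + (-0.25)(0.1300) = 0.758625
adj(I−A) = Cᵀ =
  [ 0.8900   0.1475   0.2575]
  [ 0.1975   0.8425   0.1850]
  [ 0.1300   0.3625   0.8900]
(I − A)⁻¹ = adj(I−A) / det(I−A) ≈
  [   1.1732     0.1944     0.3394]
  [   0.2603     1.1106     0.2439]
  [   0.1714     0.4778     1.1732]
x = (I − A)⁻¹ d = adj(I−A)·d / det(I−A), with det(I−A) = 0.758625:
  x_1 = (0.8900·825 + 0.1475·650 + 0.2575·1450) / 0.758625 = 1203.50 / 0.758625 ≈ 1586.42
  x_2 = (0.1975·825 + 0.8425·650 + 0.1850·1450) / 0.758625 = 978.8125 / 0.758625 ≈ 1290.25
  x_3 = (0.1300·825 + 0.3625·650 + 0.8900·1450) / 0.758625 = 1633.375 / 0.758625 ≈ 2153.07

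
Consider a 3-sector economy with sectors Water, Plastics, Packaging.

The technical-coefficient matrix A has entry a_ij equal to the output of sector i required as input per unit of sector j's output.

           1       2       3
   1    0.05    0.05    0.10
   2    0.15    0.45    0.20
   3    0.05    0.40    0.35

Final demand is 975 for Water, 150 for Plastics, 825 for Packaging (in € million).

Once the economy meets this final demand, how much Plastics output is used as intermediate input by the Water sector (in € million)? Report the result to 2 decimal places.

I − A =
  [   0.95    -0.05    -0.10]
  [  -0.15     0.55    -0.20]
  [  -0.05    -0.40     0.65]
Cofactors of I−A, C_ij = (−1)^(i+j)·(minor ij) (rows/columns in the sector order above):
  C_11 = (0.55)(0.65) − (-0.20)(-0.40) = 0.2775
  C_12 = −[(-0.15)(0.65) − (-0.20)(-0.05)] = 0.1075
  C_13 = (-0.15)(-0.40) − (0.55)(-0.05) = 0.0875
  C_21 = −[(-0.05)(0.65) − (-0.10)(-0.40)] = 0.0725
  C_22 = (0.95)(0.65) − (-0.10)(-0.05) = 0.6125
  C_23 = −[(0.95)(-0.40) − (-0.05)(-0.05)] = 0.3825
  C_31 = (-0.05)(-0.20) − (-0.10)(0.55) = 0.0650
  C_32 = −[(0.95)(-0.20) − (-0.10)(-0.15)] = 0.2050
  C_33 = (0.95)(0.55) − (-0.05)(-0.15) = 0.5150
det(I−A) = Σ_j (I−A)_1j·C_1j = (0.95)(0.2775) + (-0.05)(0.1075) + (-0.10)(0.0875) = 0.2495
adj(I−A) = Cᵀ =
  [ 0.2775   0.0725   0.0650]
  [ 0.1075   0.6125   0.2050]
  [ 0.0875   0.3825   0.5150]
(I − A)⁻¹ = adj(I−A) / det(I−A) ≈
  [   1.1122     0.2906     0.2605]
  [   0.4309     2.4549     0.8216]
  [   0.3507     1.5331     2.0641]
First solve x = (I − A)⁻¹ d = adj(I−A)·d / det(I−A); in particular x_1 = (0.2775·975 + 0.0725·150 + 0.0650·825) / 0.2495 = 335.0625 / 0.2495 ≈ 1342.9359.
Intermediate flow from 2 to 1: z_21 = a_21 · x_1 = 0.15 × 335.0625 / 0.2495 = 50.259375 / 0.2495 ≈ 201.44.

z_21 = 201.44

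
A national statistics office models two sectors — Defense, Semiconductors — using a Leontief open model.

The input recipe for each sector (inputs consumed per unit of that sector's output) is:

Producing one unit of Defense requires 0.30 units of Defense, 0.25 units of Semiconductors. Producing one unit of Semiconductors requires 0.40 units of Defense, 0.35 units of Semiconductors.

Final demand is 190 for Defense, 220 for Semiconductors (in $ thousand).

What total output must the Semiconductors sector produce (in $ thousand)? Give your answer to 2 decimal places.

x_S = 567.61

I − A =
  [   0.70    -0.40]
  [  -0.25     0.65]
det(I−A) = (0.70)(0.65) − (-0.40)(-0.25) = 0.3550
adj(I−A) = [[0.65, 0.40], [0.25, 0.70]]
(I − A)⁻¹ = adj(I−A) / det(I−A) ≈
  [   1.8310     1.1268]
  [   0.7042     1.9718]
x = (I − A)⁻¹ d = adj(I−A)·d / det(I−A), with det(I−A) = 0.3550:
  x_D = (0.65·190 + 0.40·220) / 0.3550 = 211.50 / 0.3550 ≈ 595.77
  x_S = (0.25·190 + 0.70·220) / 0.3550 = 201.50 / 0.3550 ≈ 567.61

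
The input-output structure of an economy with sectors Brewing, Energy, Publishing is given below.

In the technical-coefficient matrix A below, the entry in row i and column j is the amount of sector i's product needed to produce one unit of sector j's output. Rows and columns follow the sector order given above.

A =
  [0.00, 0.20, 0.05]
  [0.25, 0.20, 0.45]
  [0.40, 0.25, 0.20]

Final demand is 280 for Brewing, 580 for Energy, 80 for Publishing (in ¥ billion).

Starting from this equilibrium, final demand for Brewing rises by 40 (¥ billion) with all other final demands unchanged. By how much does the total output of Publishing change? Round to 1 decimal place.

I − A =
  [   1.00    -0.20    -0.05]
  [  -0.25     0.80    -0.45]
  [  -0.40    -0.25     0.80]
Cofactors of I−A, C_ij = (−1)^(i+j)·(minor ij) (rows/columns in the sector order above):
  C_11 = (0.80)(0.80) − (-0.45)(-0.25) = 0.5275
  C_12 = −[(-0.25)(0.80) − (-0.45)(-0.40)] = 0.3800
  C_13 = (-0.25)(-0.25) − (0.80)(-0.40) = 0.3825
  C_21 = −[(-0.20)(0.80) − (-0.05)(-0.25)] = 0.1725
  C_22 = (1.00)(0.80) − (-0.05)(-0.40) = 0.7800
  C_23 = −[(1.00)(-0.25) − (-0.20)(-0.40)] = 0.3300
  C_31 = (-0.20)(-0.45) − (-0.05)(0.80) = 0.1300
  C_32 = −[(1.00)(-0.45) − (-0.05)(-0.25)] = 0.4625
  C_33 = (1.00)(0.80) − (-0.20)(-0.25) = 0.7500
det(I−A) = Σ_j (I−A)_1j·C_1j = (1.00)(0.5275) + (-0.20)(0.3800) + (-0.05)(0.3825) = 0.432375
adj(I−A) = Cᵀ =
  [ 0.5275   0.1725   0.1300]
  [ 0.3800   0.7800   0.4625]
  [ 0.3825   0.3300   0.7500]
(I − A)⁻¹ = adj(I−A) / det(I−A) ≈
  [   1.2200     0.3990     0.3007]
  [   0.8789     1.8040     1.0697]
  [   0.8846     0.7632     1.7346]
Δx = (I − A)⁻¹ Δd with Δd having +40 in the Brewing component and 0 elsewhere.
So Δx_3 = L_31 · (+40), where L_31 = adj(I−A)_31 / det(I−A) = 0.3825 / 0.432375.
Δx_3 = 0.3825 × (+40) / 0.432375 = 15.30 / 0.432375 ≈ 35.4.

Δx_3 = 35.4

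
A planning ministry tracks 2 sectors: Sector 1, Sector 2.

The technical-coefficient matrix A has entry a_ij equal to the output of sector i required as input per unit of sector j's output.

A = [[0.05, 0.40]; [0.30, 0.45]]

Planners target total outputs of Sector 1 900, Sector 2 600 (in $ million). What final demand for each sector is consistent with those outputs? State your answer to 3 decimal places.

I − A =
  [   0.95    -0.40]
  [  -0.30     0.55]
d = (I − A) x:
  d_1 = (+0.95)·900 + (-0.40)·600 = 615.000
  d_2 = (-0.30)·900 + (+0.55)·600 = 60.000

d_1 = 615.000, d_2 = 60.000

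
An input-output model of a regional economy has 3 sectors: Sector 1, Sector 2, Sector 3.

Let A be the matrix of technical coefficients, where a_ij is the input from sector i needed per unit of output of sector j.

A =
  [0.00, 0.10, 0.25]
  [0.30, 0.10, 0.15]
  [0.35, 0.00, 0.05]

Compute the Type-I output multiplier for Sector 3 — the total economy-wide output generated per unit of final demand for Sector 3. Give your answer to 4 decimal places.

m_3 = 1.7980

I − A =
  [   1.00    -0.10    -0.25]
  [  -0.30     0.90    -0.15]
  [  -0.35     0.00     0.95]
Cofactors of I−A, C_ij = (−1)^(i+j)·(minor ij) (rows/columns in the sector order above):
  C_11 = (0.90)(0.95) − (-0.15)(0.00) = 0.8550
  C_12 = −[(-0.30)(0.95) − (-0.15)(-0.35)] = 0.3375
  C_13 = (-0.30)(0.00) − (0.90)(-0.35) = 0.3150
  C_21 = −[(-0.10)(0.95) − (-0.25)(0.00)] = 0.0950
  C_22 = (1.00)(0.95) − (-0.25)(-0.35) = 0.8625
  C_23 = −[(1.00)(0.00) − (-0.10)(-0.35)] = 0.0350
  C_31 = (-0.10)(-0.15) − (-0.25)(0.90) = 0.2400
  C_32 = −[(1.00)(-0.15) − (-0.25)(-0.30)] = 0.2250
  C_33 = (1.00)(0.90) − (-0.10)(-0.30) = 0.8700
det(I−A) = Σ_j (I−A)_1j·C_1j = (1.00)(0.8550) + (-0.10)(0.3375) + (-0.25)(0.3150) = 0.7425
adj(I−A) = Cᵀ =
  [ 0.8550   0.0950   0.2400]
  [ 0.3375   0.8625   0.2250]
  [ 0.3150   0.0350   0.8700]
(I − A)⁻¹ = adj(I−A) / det(I−A) ≈
  [   1.15152     0.12795     0.32323]
  [   0.45455     1.16162     0.30303]
  [   0.42424     0.04714     1.17172]
The output multiplier for sector j is the column-j sum of the Leontief inverse (I − A)⁻¹ = adj(I−A) / det(I−A).
Column 3 of adj(I−A): (0.2400, 0.2250, 0.8700); det(I−A) = 0.7425.
m_3 = (0.2400 + 0.2250 + 0.8700) / 0.7425 = 1.335 / 0.7425 ≈ 1.7980.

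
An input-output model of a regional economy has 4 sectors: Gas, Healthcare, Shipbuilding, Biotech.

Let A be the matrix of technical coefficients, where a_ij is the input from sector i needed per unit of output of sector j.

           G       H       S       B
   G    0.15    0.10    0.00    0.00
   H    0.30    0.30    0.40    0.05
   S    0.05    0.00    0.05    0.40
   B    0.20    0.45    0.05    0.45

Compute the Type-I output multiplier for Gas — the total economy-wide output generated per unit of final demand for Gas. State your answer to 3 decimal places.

I − A =
  [   0.85    -0.10     0.00     0.00]
  [  -0.30     0.70    -0.40    -0.05]
  [  -0.05     0.00     0.95    -0.40]
  [  -0.20    -0.45    -0.05     0.55]
Compute the cofactors C_ij = (−1)^(i+j)·(3×3 minor ij) of I−A; the adjugate is their transpose:
adj(I−A) = Cᵀ =
  [ 0.258375   0.050250   0.022250   0.020750]
  [ 0.203375   0.427125   0.189125   0.176375]
  [ 0.128125   0.163750   0.290625   0.226250]
  [ 0.272000   0.382625   0.189250   0.534750]
det(I−A) = Σ_j (I−A)_1j·C_1j = (0.85)(0.258375) + (-0.10)(0.203375) + (0.00)(0.128125) + (0.00)(0.272000) = 0.19928125
(I − A)⁻¹ = adj(I−A) / det(I−A) ≈
  [   1.2965     0.2522     0.1117     0.1041]
  [   1.0205     2.1433     0.9490     0.8851]
  [   0.6429     0.8217     1.4584     1.1353]
  [   1.3649     1.9200     0.9497     2.6834]
The output multiplier for sector j is the column-j sum of the Leontief inverse (I − A)⁻¹ = adj(I−A) / det(I−A).
Column G of adj(I−A): (0.258375, 0.203375, 0.128125, 0.272000); det(I−A) = 0.19928125.
m_G = (0.258375 + 0.203375 + 0.128125 + 0.272000) / 0.19928125 = 0.861875 / 0.19928125 ≈ 4.325.

m_G = 4.325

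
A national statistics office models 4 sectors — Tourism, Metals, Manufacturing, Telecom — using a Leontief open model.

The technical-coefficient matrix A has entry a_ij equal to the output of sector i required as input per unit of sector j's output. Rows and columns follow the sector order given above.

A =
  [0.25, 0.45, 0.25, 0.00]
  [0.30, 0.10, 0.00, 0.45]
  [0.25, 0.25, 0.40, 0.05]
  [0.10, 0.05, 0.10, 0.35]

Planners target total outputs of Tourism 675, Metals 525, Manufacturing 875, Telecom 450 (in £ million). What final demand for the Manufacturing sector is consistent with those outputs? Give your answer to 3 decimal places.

d_3 = 202.500

I − A =
  [   0.75    -0.45    -0.25     0.00]
  [  -0.30     0.90     0.00    -0.45]
  [  -0.25    -0.25     0.60    -0.05]
  [  -0.10    -0.05    -0.10     0.65]
d = (I − A) x:
  d_1 = (+0.75)·675 + (-0.45)·525 + (-0.25)·875 + (+0.00)·450 = 51.250
  d_2 = (-0.30)·675 + (+0.90)·525 + (+0.00)·875 + (-0.45)·450 = 67.500
  d_3 = (-0.25)·675 + (-0.25)·525 + (+0.60)·875 + (-0.05)·450 = 202.500
  d_4 = (-0.10)·675 + (-0.05)·525 + (-0.10)·875 + (+0.65)·450 = 111.250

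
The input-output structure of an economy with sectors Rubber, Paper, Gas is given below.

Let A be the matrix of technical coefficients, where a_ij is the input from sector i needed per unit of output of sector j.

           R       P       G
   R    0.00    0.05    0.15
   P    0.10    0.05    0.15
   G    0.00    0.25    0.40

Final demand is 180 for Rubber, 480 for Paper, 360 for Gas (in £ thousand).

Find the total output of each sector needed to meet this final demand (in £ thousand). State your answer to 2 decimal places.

x_R = 346.65, x_P = 681.31, x_G = 883.88

I − A =
  [   1.00    -0.05    -0.15]
  [  -0.10     0.95    -0.15]
  [   0.00    -0.25     0.60]
Cofactors of I−A, C_ij = (−1)^(i+j)·(minor ij) (rows/columns in the sector order above):
  C_11 = (0.95)(0.60) − (-0.15)(-0.25) = 0.5325
  C_12 = −[(-0.10)(0.60) − (-0.15)(0.00)] = 0.0600
  C_13 = (-0.10)(-0.25) − (0.95)(0.00) = 0.0250
  C_21 = −[(-0.05)(0.60) − (-0.15)(-0.25)] = 0.0675
  C_22 = (1.00)(0.60) − (-0.15)(0.00) = 0.6000
  C_23 = −[(1.00)(-0.25) − (-0.05)(0.00)] = 0.2500
  C_31 = (-0.05)(-0.15) − (-0.15)(0.95) = 0.1500
  C_32 = −[(1.00)(-0.15) − (-0.15)(-0.10)] = 0.1650
  C_33 = (1.00)(0.95) − (-0.05)(-0.10) = 0.9450
det(I−A) = Σ_j (I−A)_1j·C_1j = (1.00)(0.5325) + (-0.05)(0.0600) + (-0.15)(0.0250) = 0.52575
adj(I−A) = Cᵀ =
  [ 0.5325   0.0675   0.1500]
  [ 0.0600   0.6000   0.1650]
  [ 0.0250   0.2500   0.9450]
(I − A)⁻¹ = adj(I−A) / det(I−A) ≈
  [   1.0128     0.1284     0.2853]
  [   0.1141     1.1412     0.3138]
  [   0.0476     0.4755     1.7974]
x = (I − A)⁻¹ d = adj(I−A)·d / det(I−A), with det(I−A) = 0.52575:
  x_R = (0.5325·180 + 0.0675·480 + 0.1500·360) / 0.52575 = 182.25 / 0.52575 ≈ 346.65
  x_P = (0.0600·180 + 0.6000·480 + 0.1650·360) / 0.52575 = 358.20 / 0.52575 ≈ 681.31
  x_G = (0.0250·180 + 0.2500·480 + 0.9450·360) / 0.52575 = 464.70 / 0.52575 ≈ 883.88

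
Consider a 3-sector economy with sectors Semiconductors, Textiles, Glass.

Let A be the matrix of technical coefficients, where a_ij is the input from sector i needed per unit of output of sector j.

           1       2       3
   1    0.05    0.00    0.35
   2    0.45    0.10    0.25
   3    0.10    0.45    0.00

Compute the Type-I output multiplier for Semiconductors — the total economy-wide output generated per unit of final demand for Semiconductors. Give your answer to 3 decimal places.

m_1 = 2.408

I − A =
  [   0.95     0.00    -0.35]
  [  -0.45     0.90    -0.25]
  [  -0.10    -0.45     1.00]
Cofactors of I−A, C_ij = (−1)^(i+j)·(minor ij) (rows/columns in the sector order above):
  C_11 = (0.90)(1.00) − (-0.25)(-0.45) = 0.7875
  C_12 = −[(-0.45)(1.00) − (-0.25)(-0.10)] = 0.4750
  C_13 = (-0.45)(-0.45) − (0.90)(-0.10) = 0.2925
  C_21 = −[(0.00)(1.00) − (-0.35)(-0.45)] = 0.1575
  C_22 = (0.95)(1.00) − (-0.35)(-0.10) = 0.9150
  C_23 = −[(0.95)(-0.45) − (0.00)(-0.10)] = 0.4275
  C_31 = (0.00)(-0.25) − (-0.35)(0.90) = 0.3150
  C_32 = −[(0.95)(-0.25) − (-0.35)(-0.45)] = 0.3950
  C_33 = (0.95)(0.90) − (0.00)(-0.45) = 0.8550
det(I−A) = Σ_j (I−A)_1j·C_1j = (0.95)(0.7875) + (0.00)(0.4750) + (-0.35)(0.2925) = 0.64575
adj(I−A) = Cᵀ =
  [ 0.7875   0.1575   0.3150]
  [ 0.4750   0.9150   0.3950]
  [ 0.2925   0.4275   0.8550]
(I − A)⁻¹ = adj(I−A) / det(I−A) ≈
  [   1.2195     0.2439     0.4878]
  [   0.7356     1.4170     0.6117]
  [   0.4530     0.6620     1.3240]
The output multiplier for sector j is the column-j sum of the Leontief inverse (I − A)⁻¹ = adj(I−A) / det(I−A).
Column 1 of adj(I−A): (0.7875, 0.4750, 0.2925); det(I−A) = 0.64575.
m_1 = (0.7875 + 0.4750 + 0.2925) / 0.64575 = 1.555 / 0.64575 ≈ 2.408.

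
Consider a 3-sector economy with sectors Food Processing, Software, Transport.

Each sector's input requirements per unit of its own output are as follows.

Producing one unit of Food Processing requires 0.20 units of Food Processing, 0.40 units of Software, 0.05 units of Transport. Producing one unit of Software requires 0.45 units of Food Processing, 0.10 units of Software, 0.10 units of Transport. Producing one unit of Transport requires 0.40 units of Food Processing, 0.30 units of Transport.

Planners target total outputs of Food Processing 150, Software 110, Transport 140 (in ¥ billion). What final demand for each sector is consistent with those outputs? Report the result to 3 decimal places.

I − A =
  [   0.80    -0.45    -0.40]
  [  -0.40     0.90     0.00]
  [  -0.05    -0.10     0.70]
d = (I − A) x:
  d_1 = (+0.80)·150 + (-0.45)·110 + (-0.40)·140 = 14.500
  d_2 = (-0.40)·150 + (+0.90)·110 + (+0.00)·140 = 39.000
  d_3 = (-0.05)·150 + (-0.10)·110 + (+0.70)·140 = 79.500

d_1 = 14.500, d_2 = 39.000, d_3 = 79.500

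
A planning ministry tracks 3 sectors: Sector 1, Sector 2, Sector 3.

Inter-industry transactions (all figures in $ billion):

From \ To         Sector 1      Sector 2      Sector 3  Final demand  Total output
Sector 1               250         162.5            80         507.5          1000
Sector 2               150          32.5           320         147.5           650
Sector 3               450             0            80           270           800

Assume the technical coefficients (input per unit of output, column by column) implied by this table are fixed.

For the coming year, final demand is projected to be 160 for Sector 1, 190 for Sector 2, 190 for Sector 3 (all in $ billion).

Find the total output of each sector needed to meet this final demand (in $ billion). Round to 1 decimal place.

x_1 = 416.7, x_2 = 442.4, x_3 = 419.5

Technical coefficients a_ij = z_ij / X_j:
  a_11 = 250/1000 = 0.25, a_21 = 150/1000 = 0.15, a_31 = 450/1000 = 0.45
  a_12 = 162.5/650 = 0.25, a_22 = 32.5/650 = 0.05, a_32 = 0/650 = 0.00
  a_13 = 80/800 = 0.10, a_23 = 320/800 = 0.40, a_33 = 80/800 = 0.10
I − A =
  [   0.75    -0.25    -0.10]
  [  -0.15     0.95    -0.40]
  [  -0.45     0.00     0.90]
Cofactors of I−A, C_ij = (−1)^(i+j)·(minor ij) (rows/columns in the sector order above):
  C_11 = (0.95)(0.90) − (-0.40)(0.00) = 0.8550
  C_12 = −[(-0.15)(0.90) − (-0.40)(-0.45)] = 0.3150
  C_13 = (-0.15)(0.00) − (0.95)(-0.45) = 0.4275
  C_21 = −[(-0.25)(0.90) − (-0.10)(0.00)] = 0.2250
  C_22 = (0.75)(0.90) − (-0.10)(-0.45) = 0.6300
  C_23 = −[(0.75)(0.00) − (-0.25)(-0.45)] = 0.1125
  C_31 = (-0.25)(-0.40) − (-0.10)(0.95) = 0.1950
  C_32 = −[(0.75)(-0.40) − (-0.10)(-0.15)] = 0.3150
  C_33 = (0.75)(0.95) − (-0.25)(-0.15) = 0.6750
det(I−A) = Σ_j (I−A)_1j·C_1j = (0.75)(0.8550) + (-0.25)(0.3150) + (-0.10)(0.4275) = 0.51975
adj(I−A) = Cᵀ =
  [ 0.8550   0.2250   0.1950]
  [ 0.3150   0.6300   0.3150]
  [ 0.4275   0.1125   0.6750]
(I − A)⁻¹ = adj(I−A) / det(I−A) ≈
  [   1.6450     0.4329     0.3752]
  [   0.6061     1.2121     0.6061]
  [   0.8225     0.2165     1.2987]
x = (I − A)⁻¹ d = adj(I−A)·d / det(I−A), with det(I−A) = 0.51975:
  x_1 = (0.8550·160 + 0.2250·190 + 0.1950·190) / 0.51975 = 216.60 / 0.51975 ≈ 416.7
  x_2 = (0.3150·160 + 0.6300·190 + 0.3150·190) / 0.51975 = 229.95 / 0.51975 ≈ 442.4
  x_3 = (0.4275·160 + 0.1125·190 + 0.6750·190) / 0.51975 = 218.025 / 0.51975 ≈ 419.5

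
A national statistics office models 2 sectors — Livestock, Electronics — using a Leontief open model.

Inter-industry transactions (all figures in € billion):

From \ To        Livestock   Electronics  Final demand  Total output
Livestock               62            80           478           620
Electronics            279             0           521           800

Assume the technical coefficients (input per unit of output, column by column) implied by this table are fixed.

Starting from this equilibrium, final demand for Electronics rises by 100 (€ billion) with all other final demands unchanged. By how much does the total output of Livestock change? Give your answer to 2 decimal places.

Δx_L = 11.70

Technical coefficients a_ij = z_ij / X_j:
  a_LL = 62/620 = 0.10, a_EL = 279/620 = 0.45
  a_LE = 80/800 = 0.10, a_EE = 0/800 = 0.00
I − A =
  [   0.90    -0.10]
  [  -0.45     1.00]
det(I−A) = (0.90)(1.00) − (-0.10)(-0.45) = 0.8550
adj(I−A) = [[1.00, 0.10], [0.45, 0.90]]
(I − A)⁻¹ = adj(I−A) / det(I−A) ≈
  [   1.1696     0.1170]
  [   0.5263     1.0526]
Δx = (I − A)⁻¹ Δd with Δd having +100 in the Electronics component and 0 elsewhere.
So Δx_L = L_LE · (+100), where L_LE = adj(I−A)_LE / det(I−A) = 0.10 / 0.8550.
Δx_L = 0.10 × (+100) / 0.8550 = 10.00 / 0.8550 ≈ 11.70.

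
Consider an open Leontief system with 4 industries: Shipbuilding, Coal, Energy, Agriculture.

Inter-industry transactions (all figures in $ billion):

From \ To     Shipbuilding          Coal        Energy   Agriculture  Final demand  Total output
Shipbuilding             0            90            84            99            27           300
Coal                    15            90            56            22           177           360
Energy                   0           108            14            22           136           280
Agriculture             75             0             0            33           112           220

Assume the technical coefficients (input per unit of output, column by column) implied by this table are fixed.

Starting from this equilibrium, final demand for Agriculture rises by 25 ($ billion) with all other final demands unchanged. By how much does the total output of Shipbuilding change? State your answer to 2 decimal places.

Technical coefficients a_ij = z_ij / X_j:
  a_11 = 0/300 = 0.00, a_21 = 15/300 = 0.05, a_31 = 0/300 = 0.00, a_41 = 75/300 = 0.25
  a_12 = 90/360 = 0.25, a_22 = 90/360 = 0.25, a_32 = 108/360 = 0.30, a_42 = 0/360 = 0.00
  a_13 = 84/280 = 0.30, a_23 = 56/280 = 0.20, a_33 = 14/280 = 0.05, a_43 = 0/280 = 0.00
  a_14 = 99/220 = 0.45, a_24 = 22/220 = 0.10, a_34 = 22/220 = 0.10, a_44 = 33/220 = 0.15
I − A =
  [   1.00    -0.25    -0.30    -0.45]
  [  -0.05     0.75    -0.20    -0.10]
  [   0.00    -0.30     0.95    -0.10]
  [  -0.25     0.00     0.00     0.85]
Compute the cofactors C_ij = (−1)^(i+j)·(3×3 minor ij) of I−A; the adjugate is their transpose:
adj(I−A) = Cᵀ =
  [ 0.554625   0.278375   0.233750   0.353875]
  [ 0.069125   0.693125   0.167750   0.137875]
  [ 0.039000   0.227500   0.536250   0.110500]
  [ 0.163125   0.081875   0.068750   0.636125]
det(I−A) = Σ_j (I−A)_1j·C_1j = (1.00)(0.554625) + (-0.25)(0.069125) + (-0.30)(0.039000) + (-0.45)(0.163125) = 0.4522375
(I − A)⁻¹ = adj(I−A) / det(I−A) ≈
  [   1.2264     0.6156     0.5169     0.7825]
  [   0.1529     1.5327     0.3709     0.3049]
  [   0.0862     0.5031     1.1858     0.2443]
  [   0.3607     0.1810     0.1520     1.4066]
Δx = (I − A)⁻¹ Δd with Δd having +25 in the Agriculture component and 0 elsewhere.
So Δx_1 = L_14 · (+25), where L_14 = adj(I−A)_14 / det(I−A) = 0.353875 / 0.4522375.
Δx_1 = 0.353875 × (+25) / 0.4522375 = 8.846875 / 0.4522375 ≈ 19.56.

Δx_1 = 19.56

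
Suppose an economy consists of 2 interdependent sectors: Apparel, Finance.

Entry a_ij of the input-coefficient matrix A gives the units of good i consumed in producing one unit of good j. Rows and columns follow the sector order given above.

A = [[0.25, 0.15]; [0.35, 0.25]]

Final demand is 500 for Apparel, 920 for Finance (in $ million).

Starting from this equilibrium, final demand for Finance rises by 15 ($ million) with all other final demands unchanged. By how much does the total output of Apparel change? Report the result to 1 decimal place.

Δx_A = 4.4

I − A =
  [   0.75    -0.15]
  [  -0.35     0.75]
det(I−A) = (0.75)(0.75) − (-0.15)(-0.35) = 0.5100
adj(I−A) = [[0.75, 0.15], [0.35, 0.75]]
(I − A)⁻¹ = adj(I−A) / det(I−A) ≈
  [   1.4706     0.2941]
  [   0.6863     1.4706]
Δx = (I − A)⁻¹ Δd with Δd having +15 in the Finance component and 0 elsewhere.
So Δx_A = L_AF · (+15), where L_AF = adj(I−A)_AF / det(I−A) = 0.15 / 0.5100.
Δx_A = 0.15 × (+15) / 0.5100 = 2.25 / 0.5100 ≈ 4.4.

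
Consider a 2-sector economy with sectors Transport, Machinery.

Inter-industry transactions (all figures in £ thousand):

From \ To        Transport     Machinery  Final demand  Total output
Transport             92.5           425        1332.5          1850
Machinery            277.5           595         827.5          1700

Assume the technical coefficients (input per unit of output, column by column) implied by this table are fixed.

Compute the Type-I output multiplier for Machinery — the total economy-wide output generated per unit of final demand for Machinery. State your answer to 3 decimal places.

Technical coefficients a_ij = z_ij / X_j:
  a_TT = 92.5/1850 = 0.05, a_MT = 277.5/1850 = 0.15
  a_TM = 425/1700 = 0.25, a_MM = 595/1700 = 0.35
I − A =
  [   0.95    -0.25]
  [  -0.15     0.65]
det(I−A) = (0.95)(0.65) − (-0.25)(-0.15) = 0.5800
adj(I−A) = [[0.65, 0.25], [0.15, 0.95]]
(I − A)⁻¹ = adj(I−A) / det(I−A) ≈
  [   1.1207     0.4310]
  [   0.2586     1.6379]
The output multiplier for sector j is the column-j sum of the Leontief inverse (I − A)⁻¹ = adj(I−A) / det(I−A).
Column M of adj(I−A): (0.25, 0.95); det(I−A) = 0.5800.
m_M = (0.25 + 0.95) / 0.5800 = 1.20 / 0.5800 ≈ 2.069.

m_M = 2.069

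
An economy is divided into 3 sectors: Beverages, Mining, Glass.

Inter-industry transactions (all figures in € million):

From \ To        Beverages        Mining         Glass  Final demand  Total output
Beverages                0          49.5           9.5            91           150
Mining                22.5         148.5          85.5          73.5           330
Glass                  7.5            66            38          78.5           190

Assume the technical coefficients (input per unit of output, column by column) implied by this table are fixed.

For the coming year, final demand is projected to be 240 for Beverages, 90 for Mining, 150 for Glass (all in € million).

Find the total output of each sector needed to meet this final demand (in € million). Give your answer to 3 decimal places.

x_1 = 337.529, x_2 = 535.994, x_3 = 342.594

Technical coefficients a_ij = z_ij / X_j:
  a_11 = 0/150 = 0.00, a_21 = 22.5/150 = 0.15, a_31 = 7.5/150 = 0.05
  a_12 = 49.5/330 = 0.15, a_22 = 148.5/330 = 0.45, a_32 = 66/330 = 0.20
  a_13 = 9.5/190 = 0.05, a_23 = 85.5/190 = 0.45, a_33 = 38/190 = 0.20
I − A =
  [   1.00    -0.15    -0.05]
  [  -0.15     0.55    -0.45]
  [  -0.05    -0.20     0.80]
Cofactors of I−A, C_ij = (−1)^(i+j)·(minor ij) (rows/columns in the sector order above):
  C_11 = (0.55)(0.80) − (-0.45)(-0.20) = 0.3500
  C_12 = −[(-0.15)(0.80) − (-0.45)(-0.05)] = 0.1425
  C_13 = (-0.15)(-0.20) − (0.55)(-0.05) = 0.0575
  C_21 = −[(-0.15)(0.80) − (-0.05)(-0.20)] = 0.1300
  C_22 = (1.00)(0.80) − (-0.05)(-0.05) = 0.7975
  C_23 = −[(1.00)(-0.20) − (-0.15)(-0.05)] = 0.2075
  C_31 = (-0.15)(-0.45) − (-0.05)(0.55) = 0.0950
  C_32 = −[(1.00)(-0.45) − (-0.05)(-0.15)] = 0.4575
  C_33 = (1.00)(0.55) − (-0.15)(-0.15) = 0.5275
det(I−A) = Σ_j (I−A)_1j·C_1j = (1.00)(0.3500) + (-0.15)(0.1425) + (-0.05)(0.0575) = 0.32575
adj(I−A) = Cᵀ =
  [ 0.3500   0.1300   0.0950]
  [ 0.1425   0.7975   0.4575]
  [ 0.0575   0.2075   0.5275]
(I − A)⁻¹ = adj(I−A) / det(I−A) ≈
  [   1.0744     0.3991     0.2916]
  [   0.4375     2.4482     1.4045]
  [   0.1765     0.6370     1.6193]
x = (I − A)⁻¹ d = adj(I−A)·d / det(I−A), with det(I−A) = 0.32575:
  x_1 = (0.3500·240 + 0.1300·90 + 0.0950·150) / 0.32575 = 109.95 / 0.32575 ≈ 337.529
  x_2 = (0.1425·240 + 0.7975·90 + 0.4575·150) / 0.32575 = 174.60 / 0.32575 ≈ 535.994
  x_3 = (0.0575·240 + 0.2075·90 + 0.5275·150) / 0.32575 = 111.60 / 0.32575 ≈ 342.594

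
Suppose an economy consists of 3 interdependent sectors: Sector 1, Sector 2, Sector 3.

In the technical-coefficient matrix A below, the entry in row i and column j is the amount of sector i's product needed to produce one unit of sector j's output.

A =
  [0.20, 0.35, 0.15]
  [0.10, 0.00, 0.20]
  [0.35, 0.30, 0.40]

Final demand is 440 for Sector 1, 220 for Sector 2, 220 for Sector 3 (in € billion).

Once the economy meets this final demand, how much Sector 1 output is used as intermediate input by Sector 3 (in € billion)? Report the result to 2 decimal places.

I − A =
  [   0.80    -0.35    -0.15]
  [  -0.10     1.00    -0.20]
  [  -0.35    -0.30     0.60]
Cofactors of I−A, C_ij = (−1)^(i+j)·(minor ij) (rows/columns in the sector order above):
  C_11 = (1.00)(0.60) − (-0.20)(-0.30) = 0.5400
  C_12 = −[(-0.10)(0.60) − (-0.20)(-0.35)] = 0.1300
  C_13 = (-0.10)(-0.30) − (1.00)(-0.35) = 0.3800
  C_21 = −[(-0.35)(0.60) − (-0.15)(-0.30)] = 0.2550
  C_22 = (0.80)(0.60) − (-0.15)(-0.35) = 0.4275
  C_23 = −[(0.80)(-0.30) − (-0.35)(-0.35)] = 0.3625
  C_31 = (-0.35)(-0.20) − (-0.15)(1.00) = 0.2200
  C_32 = −[(0.80)(-0.20) − (-0.15)(-0.10)] = 0.1750
  C_33 = (0.80)(1.00) − (-0.35)(-0.10) = 0.7650
det(I−A) = Σ_j (I−A)_1j·C_1j = (0.80)(0.5400) + (-0.35)(0.1300) + (-0.15)(0.3800) = 0.3295
adj(I−A) = Cᵀ =
  [ 0.5400   0.2550   0.2200]
  [ 0.1300   0.4275   0.1750]
  [ 0.3800   0.3625   0.7650]
(I − A)⁻¹ = adj(I−A) / det(I−A) ≈
  [   1.6388     0.7739     0.6677]
  [   0.3945     1.2974     0.5311]
  [   1.1533     1.1002     2.3217]
First solve x = (I − A)⁻¹ d = adj(I−A)·d / det(I−A); in particular x_3 = (0.3800·440 + 0.3625·220 + 0.7650·220) / 0.3295 = 415.25 / 0.3295 ≈ 1260.2428.
Intermediate flow from 1 to 3: z_13 = a_13 · x_3 = 0.15 × 415.25 / 0.3295 = 62.2875 / 0.3295 ≈ 189.04.

z_13 = 189.04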